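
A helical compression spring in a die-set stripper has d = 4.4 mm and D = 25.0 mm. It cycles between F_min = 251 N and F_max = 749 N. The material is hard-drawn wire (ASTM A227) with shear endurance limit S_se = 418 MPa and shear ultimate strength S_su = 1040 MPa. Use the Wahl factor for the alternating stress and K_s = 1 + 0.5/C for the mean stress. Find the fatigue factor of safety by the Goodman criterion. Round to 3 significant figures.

1.05

C = D/d = 25.0/4.4 = 5.6818; K_W = (4C−1)/(4C−4)+0.615/C = 1.2684; K_s = 1+0.5/C = 1.0880
F_a = (F_max−F_min)/2 = 249 N; F_m = (F_max+F_min)/2 = 500 N
τ_a = K_W·8F_aD/(πd³) = 1.2684 × 186.09 = 236.04 MPa
τ_m = K_s·8F_mD/(πd³) = 1.0880 × 373.67 = 406.56 MPa
Goodman: 1/n_f = τ_a/S_se + τ_m/S_su = 236.04/418 + 406.56/1040 = 0.56469 + 0.39092 = 0.95561
n_f = 1/0.95561 = 1.046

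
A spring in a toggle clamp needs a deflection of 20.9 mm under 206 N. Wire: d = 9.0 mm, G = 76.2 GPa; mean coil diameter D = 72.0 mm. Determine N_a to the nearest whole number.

17

Required rate k = F/δ = 206/20.9 = 9.8565 N/mm
N_a = Gd⁴/(8D³k) = (76.2×10³ × 9.0⁴)/(8 × 72.0³ × 9.8565)
    = 4.99948e+08 / 2.94312e+07 = 16.99 → 17 coils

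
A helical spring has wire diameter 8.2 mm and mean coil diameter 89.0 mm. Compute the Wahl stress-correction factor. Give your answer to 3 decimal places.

1.133

C = D/d = 89.0/8.2 = 10.8537
K_W = (4C−1)/(4C−4) + 0.615/C = 42.415/39.415 + 0.0567 = 1.1328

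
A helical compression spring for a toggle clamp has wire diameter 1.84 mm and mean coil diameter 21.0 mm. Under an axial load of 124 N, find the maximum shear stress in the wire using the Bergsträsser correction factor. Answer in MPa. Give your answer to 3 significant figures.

Spring index C = D/d = 21.0/1.84 = 11.4130
K_B = (4C+2)/(4C−3) = 47.652/42.652 = 1.1172
τ₀ = 8FD/(πd³) = 8·124·21.0/(π·1.84³) = 20832/19.571 = 1064.5 MPa
τ_max = K·τ₀ = 1.1172 × 1064.5 = 1189.2 MPa

1190 MPa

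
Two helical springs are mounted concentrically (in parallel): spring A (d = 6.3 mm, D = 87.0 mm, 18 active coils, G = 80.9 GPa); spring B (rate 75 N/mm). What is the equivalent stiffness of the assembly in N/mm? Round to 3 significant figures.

k_A = Gd⁴/(8D³N_a) = (80.9×10³)(6.3⁴)/(8·87.0³·18) = 1.344 N/mm
Parallel: k_eq = 1.344 + 75 = 76.344 N/mm

76.3 N/mm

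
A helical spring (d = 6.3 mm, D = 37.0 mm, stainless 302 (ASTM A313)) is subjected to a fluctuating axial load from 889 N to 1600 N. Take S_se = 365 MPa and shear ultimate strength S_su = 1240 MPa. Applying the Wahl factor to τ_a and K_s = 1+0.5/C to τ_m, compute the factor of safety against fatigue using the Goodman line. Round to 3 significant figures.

1.15

C = D/d = 37.0/6.3 = 5.8730; K_W = (4C−1)/(4C−4)+0.615/C = 1.2586; K_s = 1+0.5/C = 1.0851
F_a = (F_max−F_min)/2 = 355.5 N; F_m = (F_max+F_min)/2 = 1244.5 N
τ_a = K_W·8F_aD/(πd³) = 1.2586 × 133.96 = 168.6 MPa
τ_m = K_s·8F_mD/(πd³) = 1.0851 × 468.94 = 508.86 MPa
Goodman: 1/n_f = τ_a/S_se + τ_m/S_su = 168.6/365 + 508.86/1240 = 0.46192 + 0.41037 = 0.87229
n_f = 1/0.87229 = 1.146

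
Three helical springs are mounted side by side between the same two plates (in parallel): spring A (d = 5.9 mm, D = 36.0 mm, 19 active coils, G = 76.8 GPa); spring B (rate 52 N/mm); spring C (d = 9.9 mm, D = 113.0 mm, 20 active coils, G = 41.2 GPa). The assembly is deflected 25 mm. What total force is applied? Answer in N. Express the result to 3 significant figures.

1670 N

k_A = Gd⁴/(8D³N_a) = (76.8×10³)(5.9⁴)/(8·36.0³·19) = 13.123 N/mm
k_C = Gd⁴/(8D³N_a) = (41.2×10³)(9.9⁴)/(8·113.0³·20) = 1.7143 N/mm
Parallel: k_eq = 13.123 + 52 + 1.7143 = 66.837 N/mm
F = k_eq·δ = 66.837·25 = 1670.9 N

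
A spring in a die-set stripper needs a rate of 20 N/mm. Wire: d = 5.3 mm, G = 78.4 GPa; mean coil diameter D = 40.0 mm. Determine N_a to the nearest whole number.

N_a = Gd⁴/(8D³k) = (78.4×10³ × 5.3⁴)/(8 × 40.0³ × 20)
    = 6.18614e+07 / 1.024e+07 = 6.041 → 6 coils

6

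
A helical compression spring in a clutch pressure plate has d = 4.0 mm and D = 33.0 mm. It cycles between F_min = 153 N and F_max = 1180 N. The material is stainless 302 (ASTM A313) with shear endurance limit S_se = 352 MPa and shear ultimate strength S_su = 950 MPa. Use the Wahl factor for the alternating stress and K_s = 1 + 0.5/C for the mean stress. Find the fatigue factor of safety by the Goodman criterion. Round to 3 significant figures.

0.309

C = D/d = 33.0/4.0 = 8.2500; K_W = (4C−1)/(4C−4)+0.615/C = 1.1780; K_s = 1+0.5/C = 1.0606
F_a = (F_max−F_min)/2 = 513.5 N; F_m = (F_max+F_min)/2 = 666.5 N
τ_a = K_W·8F_aD/(πd³) = 1.1780 × 674.24 = 794.25 MPa
τ_m = K_s·8F_mD/(πd³) = 1.0606 × 875.13 = 928.17 MPa
Goodman: 1/n_f = τ_a/S_se + τ_m/S_su = 794.25/352 + 928.17/950 = 2.25639 + 0.97702 = 3.2334
n_f = 1/3.2334 = 0.3093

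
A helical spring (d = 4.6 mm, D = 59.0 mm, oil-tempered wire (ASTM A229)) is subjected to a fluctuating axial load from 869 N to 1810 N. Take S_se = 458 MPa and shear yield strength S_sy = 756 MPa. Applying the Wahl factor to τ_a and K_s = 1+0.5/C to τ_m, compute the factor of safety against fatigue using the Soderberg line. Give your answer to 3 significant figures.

C = D/d = 59.0/4.6 = 12.8261; K_W = (4C−1)/(4C−4)+0.615/C = 1.1114; K_s = 1+0.5/C = 1.0390
F_a = (F_max−F_min)/2 = 470.5 N; F_m = (F_max+F_min)/2 = 1339.5 N
τ_a = K_W·8F_aD/(πd³) = 1.1114 × 726.24 = 807.12 MPa
τ_m = K_s·8F_mD/(πd³) = 1.0390 × 2067.6 = 2148.2 MPa
Soderberg: 1/n_f = τ_a/S_se + τ_m/S_sy = 807.12/458 + 2148.2/756 = 1.76226 + 2.84150 = 4.6038
n_f = 1/4.6038 = 0.2172

0.217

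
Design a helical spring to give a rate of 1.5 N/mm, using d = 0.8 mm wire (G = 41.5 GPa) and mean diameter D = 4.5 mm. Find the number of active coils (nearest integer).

16

N_a = Gd⁴/(8D³k) = (41.5×10³ × 0.8⁴)/(8 × 4.5³ × 1.5)
    = 16998.4 / 1093.5 = 15.54 → 16 coils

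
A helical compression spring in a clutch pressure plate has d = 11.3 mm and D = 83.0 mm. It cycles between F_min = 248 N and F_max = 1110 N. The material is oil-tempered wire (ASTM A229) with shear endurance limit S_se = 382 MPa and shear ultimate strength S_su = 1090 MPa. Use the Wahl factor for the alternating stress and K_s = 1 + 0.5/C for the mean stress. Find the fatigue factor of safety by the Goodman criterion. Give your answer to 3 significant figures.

3.38

C = D/d = 83.0/11.3 = 7.3451; K_W = (4C−1)/(4C−4)+0.615/C = 1.2019; K_s = 1+0.5/C = 1.0681
F_a = (F_max−F_min)/2 = 431 N; F_m = (F_max+F_min)/2 = 679 N
τ_a = K_W·8F_aD/(πd³) = 1.2019 × 63.134 = 75.882 MPa
τ_m = K_s·8F_mD/(πd³) = 1.0681 × 99.461 = 106.23 MPa
Goodman: 1/n_f = τ_a/S_se + τ_m/S_su = 75.882/382 + 106.23/1090 = 0.19864 + 0.09746 = 0.2961
n_f = 1/0.2961 = 3.377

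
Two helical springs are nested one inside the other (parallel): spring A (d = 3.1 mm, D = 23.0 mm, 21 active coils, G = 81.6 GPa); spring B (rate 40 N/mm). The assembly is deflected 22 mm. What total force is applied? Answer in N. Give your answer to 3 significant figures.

961 N

k_A = Gd⁴/(8D³N_a) = (81.6×10³)(3.1⁴)/(8·23.0³·21) = 3.6868 N/mm
Parallel: k_eq = 3.6868 + 40 = 43.687 N/mm
F = k_eq·δ = 43.687·22 = 961.11 N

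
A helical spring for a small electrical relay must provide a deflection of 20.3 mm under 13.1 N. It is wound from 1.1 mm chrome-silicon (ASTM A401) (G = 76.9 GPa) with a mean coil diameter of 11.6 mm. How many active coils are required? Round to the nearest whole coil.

14

Required rate k = F/δ = 13.1/20.3 = 0.64532 N/mm
N_a = Gd⁴/(8D³k) = (76.9×10³ × 1.1⁴)/(8 × 11.6³ × 0.64532)
    = 112589 / 8058.22 = 13.97 → 14 coils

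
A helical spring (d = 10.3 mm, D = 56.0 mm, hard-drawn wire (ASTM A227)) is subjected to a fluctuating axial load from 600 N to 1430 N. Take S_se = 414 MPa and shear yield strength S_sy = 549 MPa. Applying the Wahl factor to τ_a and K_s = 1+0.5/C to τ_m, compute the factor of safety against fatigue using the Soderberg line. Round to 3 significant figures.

2.32

C = D/d = 56.0/10.3 = 5.4369; K_W = (4C−1)/(4C−4)+0.615/C = 1.2822; K_s = 1+0.5/C = 1.0920
F_a = (F_max−F_min)/2 = 415 N; F_m = (F_max+F_min)/2 = 1015 N
τ_a = K_W·8F_aD/(πd³) = 1.2822 × 54.158 = 69.439 MPa
τ_m = K_s·8F_mD/(πd³) = 1.0920 × 132.46 = 144.64 MPa
Soderberg: 1/n_f = τ_a/S_se + τ_m/S_sy = 69.439/414 + 144.64/549 = 0.16773 + 0.26346 = 0.43119
n_f = 1/0.43119 = 2.319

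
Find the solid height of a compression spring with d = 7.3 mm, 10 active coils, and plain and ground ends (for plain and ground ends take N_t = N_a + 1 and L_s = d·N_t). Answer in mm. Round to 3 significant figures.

plain and ground ends: N_t = N_a + 1 = 10 + 1 = 11
L_s = d·N_t = 7.3 × 11 = 80.3 mm

80.3 mm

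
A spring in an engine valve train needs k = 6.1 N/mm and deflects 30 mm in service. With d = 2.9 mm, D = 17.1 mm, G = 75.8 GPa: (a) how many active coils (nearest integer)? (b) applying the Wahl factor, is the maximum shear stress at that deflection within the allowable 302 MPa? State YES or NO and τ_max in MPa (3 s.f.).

(a) 22 coils; (b) NO, τ_max = 410 MPa

N_a = Gd⁴/(8D³k) = (75.8×10³)(2.9⁴)/(8·17.1³·6.1) = 21.97 → N_a = 22
Actual rate k = Gd⁴/(8D³·22) = 6.092 N/mm
Working load F = kδ = 6.092·30 = 182.76 N
C = 17.1/2.9 = 5.8966; K_W = (4C−1)/(4C−4)+0.615/C = 1.2575
τ_max = K_W·8FD/(πd³) = 1.2575·326.3 = 410.32 MPa
τ_max > 302 MPa → exceeds allowable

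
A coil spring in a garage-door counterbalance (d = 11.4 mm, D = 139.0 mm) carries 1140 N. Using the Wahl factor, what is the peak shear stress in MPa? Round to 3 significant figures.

304 MPa

Spring index C = D/d = 139.0/11.4 = 12.1930
K_W = (4C−1)/(4C−4) + 0.615/C = 47.772/44.772 + 0.0504 = 1.1174
τ₀ = 8FD/(πd³) = 8·1140·139.0/(π·11.4³) = 1.26768e+06/4654.4 = 272.36 MPa
τ_max = K·τ₀ = 1.1174 × 272.36 = 304.35 MPa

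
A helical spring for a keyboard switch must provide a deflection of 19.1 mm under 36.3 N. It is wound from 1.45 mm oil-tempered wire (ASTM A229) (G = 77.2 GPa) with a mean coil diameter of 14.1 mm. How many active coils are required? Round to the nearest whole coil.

Required rate k = F/δ = 36.3/19.1 = 1.9005 N/mm
N_a = Gd⁴/(8D³k) = (77.2×10³ × 1.45⁴)/(8 × 14.1³ × 1.9005)
    = 341263 / 42620.7 = 8.007 → 8 coils

8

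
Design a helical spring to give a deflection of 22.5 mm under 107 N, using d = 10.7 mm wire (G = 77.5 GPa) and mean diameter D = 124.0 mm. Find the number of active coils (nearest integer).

14

Required rate k = F/δ = 107/22.5 = 4.7556 N/mm
N_a = Gd⁴/(8D³k) = (77.5×10³ × 10.7⁴)/(8 × 124.0³ × 4.7556)
    = 1.01587e+09 / 7.25365e+07 = 14 → 14 coils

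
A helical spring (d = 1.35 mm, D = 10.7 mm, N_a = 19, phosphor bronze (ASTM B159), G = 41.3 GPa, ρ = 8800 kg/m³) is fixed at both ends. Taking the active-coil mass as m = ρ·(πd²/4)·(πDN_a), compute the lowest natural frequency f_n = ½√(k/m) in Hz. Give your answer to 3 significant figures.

k = Gd⁴/(8D³N_a) = (41.3×10³)(1.35⁴)/(8·10.7³·19) = 0.7367 N/mm = 736.7 N/m
Wire length L = πDN_a = π·10.7·19 = 638.69 mm
m = ρ·(πd²/4)·L = 8800 × 1.4314×10⁻⁶ m² × 0.63869 m = 0.008045 kg
f_n = ½√(k/m) = 0.5·√(736.7/0.008045) = 0.5·√(91572) = 151.3 Hz

151 Hz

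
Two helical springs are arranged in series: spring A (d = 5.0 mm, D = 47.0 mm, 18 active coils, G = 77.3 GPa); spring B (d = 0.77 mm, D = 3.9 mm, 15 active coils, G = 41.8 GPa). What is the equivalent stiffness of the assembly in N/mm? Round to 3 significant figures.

1.26 N/mm

k_A = Gd⁴/(8D³N_a) = (77.3×10³)(5.0⁴)/(8·47.0³·18) = 3.2315 N/mm
k_B = Gd⁴/(8D³N_a) = (41.8×10³)(0.77⁴)/(8·3.9³·15) = 2.0643 N/mm
Series: 1/k_eq = 1/3.2315 + 1/2.0643 = 0.79389; k_eq = 1.2596 N/mm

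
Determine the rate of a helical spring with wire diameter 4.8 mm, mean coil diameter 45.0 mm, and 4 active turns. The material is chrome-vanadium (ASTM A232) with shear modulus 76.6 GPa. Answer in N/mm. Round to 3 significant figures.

13.9 N/mm

k = Gd⁴/(8D³N_a) = (76.6×10³ × 4.8⁴) / (8 × 45.0³ × 4)
  = 4.06625e+07 / 2.916e+06 = 13.945 N/mm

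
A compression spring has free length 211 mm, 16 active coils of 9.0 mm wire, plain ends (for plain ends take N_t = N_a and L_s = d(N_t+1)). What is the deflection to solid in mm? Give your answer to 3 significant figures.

58.0 mm

N_t = 16; L_s = 9.0·17 = 153 mm
δ_solid = L₀ − L_s = 211 − 153 = 58 mm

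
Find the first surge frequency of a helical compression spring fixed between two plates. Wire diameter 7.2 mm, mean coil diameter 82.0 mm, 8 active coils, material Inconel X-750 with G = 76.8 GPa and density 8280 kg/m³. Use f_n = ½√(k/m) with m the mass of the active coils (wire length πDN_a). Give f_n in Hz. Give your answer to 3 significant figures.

45.9 Hz

k = Gd⁴/(8D³N_a) = (76.8×10³)(7.2⁴)/(8·82.0³·8) = 5.8488 N/mm = 5848.8 N/m
Wire length L = πDN_a = π·82.0·8 = 2060.9 mm
m = ρ·(πd²/4)·L = 8280 × 40.715×10⁻⁶ m² × 2.0609 m = 0.69477 kg
f_n = ½√(k/m) = 0.5·√(5848.8/0.69477) = 0.5·√(8418.4) = 45.876 Hz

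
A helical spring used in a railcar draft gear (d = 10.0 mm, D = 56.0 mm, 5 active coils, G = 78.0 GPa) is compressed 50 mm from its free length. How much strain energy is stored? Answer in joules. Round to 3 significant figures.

k = Gd⁴/(8D³N_a) = (78.0×10³)(10.0⁴)/(8·56.0³·5) = 111.04 N/mm
U = ½kδ² = 0.5 × 111.04 × 50² = 1.388e+05 N·mm = 138.8 J

139 J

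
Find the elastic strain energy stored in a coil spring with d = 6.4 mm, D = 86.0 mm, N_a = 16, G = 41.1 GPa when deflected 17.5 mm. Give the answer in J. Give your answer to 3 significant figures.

0.130 J

k = Gd⁴/(8D³N_a) = (41.1×10³)(6.4⁴)/(8·86.0³·16) = 0.84695 N/mm
U = ½kδ² = 0.5 × 0.84695 × 17.5² = 129.69 N·mm = 0.12969 J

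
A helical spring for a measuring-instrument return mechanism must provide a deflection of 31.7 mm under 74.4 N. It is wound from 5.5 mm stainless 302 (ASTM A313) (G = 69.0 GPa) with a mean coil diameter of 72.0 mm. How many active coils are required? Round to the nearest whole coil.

9

Required rate k = F/δ = 74.4/31.7 = 2.347 N/mm
N_a = Gd⁴/(8D³k) = (69.0×10³ × 5.5⁴)/(8 × 72.0³ × 2.347)
    = 6.31393e+07 / 7.00811e+06 = 9.009 → 9 coils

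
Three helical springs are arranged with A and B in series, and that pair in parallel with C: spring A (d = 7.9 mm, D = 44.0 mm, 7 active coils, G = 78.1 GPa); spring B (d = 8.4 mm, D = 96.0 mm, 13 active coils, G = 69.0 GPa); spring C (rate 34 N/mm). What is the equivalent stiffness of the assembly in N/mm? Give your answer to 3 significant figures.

k_A = Gd⁴/(8D³N_a) = (78.1×10³)(7.9⁴)/(8·44.0³·7) = 63.77 N/mm
k_B = Gd⁴/(8D³N_a) = (69.0×10³)(8.4⁴)/(8·96.0³·13) = 3.7335 N/mm
Springs A,B series: k_AB = 1/(1/63.77+1/3.7335) = 3.527 N/mm; parallel with C: k_eq = 3.527+34 = 37.527 N/mm

37.5 N/mm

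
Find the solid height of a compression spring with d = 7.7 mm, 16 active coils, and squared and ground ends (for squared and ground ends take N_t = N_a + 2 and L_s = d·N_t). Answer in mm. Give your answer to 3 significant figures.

139 mm

squared and ground ends: N_t = N_a + 2 = 16 + 2 = 18
L_s = d·N_t = 7.7 × 18 = 138.6 mm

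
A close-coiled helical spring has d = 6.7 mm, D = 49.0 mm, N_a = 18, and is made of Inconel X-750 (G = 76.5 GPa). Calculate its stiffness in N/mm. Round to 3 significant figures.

9.10 N/mm

k = Gd⁴/(8D³N_a) = (76.5×10³ × 6.7⁴) / (8 × 49.0³ × 18)
  = 1.54156e+08 / 1.69415e+07 = 9.0993 N/mm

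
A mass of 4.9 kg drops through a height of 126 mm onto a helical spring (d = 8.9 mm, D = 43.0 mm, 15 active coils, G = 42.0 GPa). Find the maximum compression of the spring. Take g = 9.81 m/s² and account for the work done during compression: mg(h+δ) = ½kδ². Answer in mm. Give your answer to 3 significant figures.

22.8 mm

k = Gd⁴/(8D³N_a) = (42.0×10³)(8.9⁴)/(8·43.0³·15) = 27.62 N/mm
W = mg = 4.9 × 9.81 = 48.069 N
½kδ² − Wδ − Wh = 0 → δ = (W + √(W² + 2kWh))/k
δ = (48.069 + √(2310.6 + 334571))/27.62 = (48.069 + 580.42)/27.62 = 22.755 mm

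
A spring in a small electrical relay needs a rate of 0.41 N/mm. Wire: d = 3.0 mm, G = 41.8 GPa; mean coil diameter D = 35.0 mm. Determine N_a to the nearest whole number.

24

N_a = Gd⁴/(8D³k) = (41.8×10³ × 3.0⁴)/(8 × 35.0³ × 0.41)
    = 3.3858e+06 / 140630 = 24.08 → 24 coils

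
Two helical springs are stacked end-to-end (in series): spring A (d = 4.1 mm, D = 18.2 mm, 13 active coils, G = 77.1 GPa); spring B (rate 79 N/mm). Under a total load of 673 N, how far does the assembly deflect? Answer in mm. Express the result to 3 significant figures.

27.9 mm

k_A = Gd⁴/(8D³N_a) = (77.1×10³)(4.1⁴)/(8·18.2³·13) = 34.749 N/mm
Series: 1/k_eq = 1/34.749 + 1/79 = 0.041436; k_eq = 24.134 N/mm
δ = F/k_eq = 673/24.134 = 27.886 mm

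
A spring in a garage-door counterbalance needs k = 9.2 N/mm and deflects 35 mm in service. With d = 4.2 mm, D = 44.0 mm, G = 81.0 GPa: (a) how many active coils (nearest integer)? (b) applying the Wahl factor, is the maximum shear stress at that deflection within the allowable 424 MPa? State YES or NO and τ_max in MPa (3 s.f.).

(a) 4 coils; (b) NO, τ_max = 557 MPa

N_a = Gd⁴/(8D³k) = (81.0×10³)(4.2⁴)/(8·44.0³·9.2) = 4.02 → N_a = 4
Actual rate k = Gd⁴/(8D³·4) = 9.2464 N/mm
Working load F = kδ = 9.2464·35 = 323.63 N
C = 44.0/4.2 = 10.4762; K_W = (4C−1)/(4C−4)+0.615/C = 1.1379
τ_max = K_W·8FD/(πd³) = 1.1379·489.43 = 556.89 MPa
τ_max > 424 MPa → exceeds allowable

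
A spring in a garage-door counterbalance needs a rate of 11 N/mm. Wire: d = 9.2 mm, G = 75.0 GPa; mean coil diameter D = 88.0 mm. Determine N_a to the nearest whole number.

N_a = Gd⁴/(8D³k) = (75.0×10³ × 9.2⁴)/(8 × 88.0³ × 11)
    = 5.37295e+08 / 5.99695e+07 = 8.959 → 9 coils

9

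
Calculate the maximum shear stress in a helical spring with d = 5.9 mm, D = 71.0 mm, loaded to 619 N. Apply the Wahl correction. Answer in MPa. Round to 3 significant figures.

610 MPa

Spring index C = D/d = 71.0/5.9 = 12.0339
K_W = (4C−1)/(4C−4) + 0.615/C = 47.136/44.136 + 0.0511 = 1.1191
τ₀ = 8FD/(πd³) = 8·619·71.0/(π·5.9³) = 351592/645.22 = 544.92 MPa
τ_max = K·τ₀ = 1.1191 × 544.92 = 609.81 MPa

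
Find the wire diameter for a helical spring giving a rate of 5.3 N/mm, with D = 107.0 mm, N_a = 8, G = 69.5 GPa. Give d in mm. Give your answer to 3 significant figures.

d = (8D³N_a·k / G)^(1/4) = (8·107.0³·8·5.3 / (69.5×10³))^0.25
  = (5978.9)^0.25 = 8.7934 mm

8.79 mm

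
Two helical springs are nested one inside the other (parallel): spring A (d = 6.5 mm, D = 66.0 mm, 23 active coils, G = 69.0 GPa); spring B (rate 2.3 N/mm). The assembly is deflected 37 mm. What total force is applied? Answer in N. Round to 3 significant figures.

k_A = Gd⁴/(8D³N_a) = (69.0×10³)(6.5⁴)/(8·66.0³·23) = 2.3284 N/mm
Parallel: k_eq = 2.3284 + 2.3 = 4.6284 N/mm
F = k_eq·δ = 4.6284·37 = 171.25 N

171 N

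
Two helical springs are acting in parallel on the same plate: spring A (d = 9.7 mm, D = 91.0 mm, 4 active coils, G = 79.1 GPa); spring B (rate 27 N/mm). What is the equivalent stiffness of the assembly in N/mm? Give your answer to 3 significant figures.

56.0 N/mm

k_A = Gd⁴/(8D³N_a) = (79.1×10³)(9.7⁴)/(8·91.0³·4) = 29.04 N/mm
Parallel: k_eq = 29.04 + 27 = 56.04 N/mm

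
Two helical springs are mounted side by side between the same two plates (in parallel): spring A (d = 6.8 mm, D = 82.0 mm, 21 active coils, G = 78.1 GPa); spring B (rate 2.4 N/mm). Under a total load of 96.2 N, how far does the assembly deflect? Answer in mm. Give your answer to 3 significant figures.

k_A = Gd⁴/(8D³N_a) = (78.1×10³)(6.8⁴)/(8·82.0³·21) = 1.8028 N/mm
Parallel: k_eq = 1.8028 + 2.4 = 4.2028 N/mm
δ = F/k_eq = 96.2/4.2028 = 22.89 mm

22.9 mm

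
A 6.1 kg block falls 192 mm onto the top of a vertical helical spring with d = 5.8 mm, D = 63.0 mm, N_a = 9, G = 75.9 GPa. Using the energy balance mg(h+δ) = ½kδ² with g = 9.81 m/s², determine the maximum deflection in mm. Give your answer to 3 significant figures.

k = Gd⁴/(8D³N_a) = (75.9×10³)(5.8⁴)/(8·63.0³·9) = 4.7709 N/mm
W = mg = 6.1 × 9.81 = 59.841 N
½kδ² − Wδ − Wh = 0 → δ = (W + √(W² + 2kWh))/k
δ = (59.841 + √(3580.9 + 109630))/4.7709 = (59.841 + 336.47)/4.7709 = 83.068 mm

83.1 mm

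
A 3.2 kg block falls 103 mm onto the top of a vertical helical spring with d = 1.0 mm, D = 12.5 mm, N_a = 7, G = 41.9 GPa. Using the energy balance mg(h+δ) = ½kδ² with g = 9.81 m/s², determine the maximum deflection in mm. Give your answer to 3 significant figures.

236 mm

k = Gd⁴/(8D³N_a) = (41.9×10³)(1.0⁴)/(8·12.5³·7) = 0.38309 N/mm
W = mg = 3.2 × 9.81 = 31.392 N
½kδ² − Wδ − Wh = 0 → δ = (W + √(W² + 2kWh))/k
δ = (31.392 + √(985.46 + 2477.32))/0.38309 = (31.392 + 58.845)/0.38309 = 235.55 mm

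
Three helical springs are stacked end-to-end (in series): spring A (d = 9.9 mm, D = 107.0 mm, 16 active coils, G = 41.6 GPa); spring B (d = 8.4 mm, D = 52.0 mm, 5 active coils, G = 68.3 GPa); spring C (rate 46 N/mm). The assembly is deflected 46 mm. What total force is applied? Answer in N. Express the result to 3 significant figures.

107 N

k_A = Gd⁴/(8D³N_a) = (41.6×10³)(9.9⁴)/(8·107.0³·16) = 2.5484 N/mm
k_B = Gd⁴/(8D³N_a) = (68.3×10³)(8.4⁴)/(8·52.0³·5) = 60.46 N/mm
Series: 1/k_eq = 1/2.5484 + 1/60.46 + 1/46 = 0.43068; k_eq = 2.3219 N/mm
F = k_eq·δ = 2.3219·46 = 106.81 N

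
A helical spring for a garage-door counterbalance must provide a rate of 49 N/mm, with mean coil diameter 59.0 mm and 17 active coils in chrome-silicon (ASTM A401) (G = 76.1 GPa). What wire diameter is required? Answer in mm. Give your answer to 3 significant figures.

11.6 mm

d = (8D³N_a·k / G)^(1/4) = (8·59.0³·17·49 / (76.1×10³))^0.25
  = (17985)^0.25 = 11.5805 mm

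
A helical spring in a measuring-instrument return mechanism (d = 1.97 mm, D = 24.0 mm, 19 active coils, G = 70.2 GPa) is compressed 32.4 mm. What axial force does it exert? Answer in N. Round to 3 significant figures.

16.3 N

k = Gd⁴/(8D³N_a) = (70.2×10³)(1.97⁴)/(8·24.0³·19) = 0.50318 N/mm
F = k·δ = 0.50318 × 32.4 = 16.303 N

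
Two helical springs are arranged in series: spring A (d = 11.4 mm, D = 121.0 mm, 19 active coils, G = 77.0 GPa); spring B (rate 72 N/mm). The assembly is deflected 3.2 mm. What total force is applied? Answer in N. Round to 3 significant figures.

14.5 N

k_A = Gd⁴/(8D³N_a) = (77.0×10³)(11.4⁴)/(8·121.0³·19) = 4.8296 N/mm
Series: 1/k_eq = 1/4.8296 + 1/72 = 0.22095; k_eq = 4.526 N/mm
F = k_eq·δ = 4.526·3.2 = 14.483 N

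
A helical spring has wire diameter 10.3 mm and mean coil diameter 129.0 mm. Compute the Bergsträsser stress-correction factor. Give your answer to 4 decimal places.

C = D/d = 129.0/10.3 = 12.5243
K_B = (4C+2)/(4C−3) = 52.097/47.097 = 1.1062

1.1062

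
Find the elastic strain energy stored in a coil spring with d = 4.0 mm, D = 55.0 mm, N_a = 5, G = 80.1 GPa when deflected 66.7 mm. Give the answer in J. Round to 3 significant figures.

6.85 J

k = Gd⁴/(8D³N_a) = (80.1×10³)(4.0⁴)/(8·55.0³·5) = 3.0812 N/mm
U = ½kδ² = 0.5 × 3.0812 × 66.7² = 6854 N·mm = 6.854 J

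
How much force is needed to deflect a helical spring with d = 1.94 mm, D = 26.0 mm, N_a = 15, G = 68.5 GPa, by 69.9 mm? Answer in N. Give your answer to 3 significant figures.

k = Gd⁴/(8D³N_a) = (68.5×10³)(1.94⁴)/(8·26.0³·15) = 0.46004 N/mm
F = k·δ = 0.46004 × 69.9 = 32.157 N

32.2 N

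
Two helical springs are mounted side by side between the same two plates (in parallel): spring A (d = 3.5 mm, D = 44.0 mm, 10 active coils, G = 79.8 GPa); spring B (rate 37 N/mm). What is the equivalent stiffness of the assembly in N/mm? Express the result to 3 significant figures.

k_A = Gd⁴/(8D³N_a) = (79.8×10³)(3.5⁴)/(8·44.0³·10) = 1.7572 N/mm
Parallel: k_eq = 1.7572 + 37 = 38.757 N/mm

38.8 N/mm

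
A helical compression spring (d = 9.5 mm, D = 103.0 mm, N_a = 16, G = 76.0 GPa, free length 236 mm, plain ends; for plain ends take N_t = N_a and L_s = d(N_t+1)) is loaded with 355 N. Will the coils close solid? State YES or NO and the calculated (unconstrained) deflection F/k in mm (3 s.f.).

YES, δ = 80.2 mm

k = Gd⁴/(8D³N_a) = (76.0×10³)(9.5⁴)/(8·103.0³·16) = 4.4257 N/mm
N_t = 16; L_s = 9.5·17 = 161.5 mm; δ_solid = L₀ − L_s = 236 − 161.5 = 74.5 mm
δ = F/k = 355/4.4257 = 80.212 mm
δ ≥ δ_solid → spring goes solid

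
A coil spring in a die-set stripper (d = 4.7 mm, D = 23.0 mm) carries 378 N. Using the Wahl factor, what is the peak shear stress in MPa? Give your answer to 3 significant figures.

Spring index C = D/d = 23.0/4.7 = 4.8936
K_W = (4C−1)/(4C−4) + 0.615/C = 18.574/15.574 + 0.1257 = 1.3183
τ₀ = 8FD/(πd³) = 8·378·23.0/(π·4.7³) = 69552/326.17 = 213.24 MPa
τ_max = K·τ₀ = 1.3183 × 213.24 = 281.11 MPa

281 MPa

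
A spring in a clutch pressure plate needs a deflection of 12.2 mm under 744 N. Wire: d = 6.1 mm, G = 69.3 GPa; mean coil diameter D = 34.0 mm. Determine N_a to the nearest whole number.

5

Required rate k = F/δ = 744/12.2 = 60.984 N/mm
N_a = Gd⁴/(8D³k) = (69.3×10³ × 6.1⁴)/(8 × 34.0³ × 60.984)
    = 9.59517e+07 / 1.91752e+07 = 5.004 → 5 coils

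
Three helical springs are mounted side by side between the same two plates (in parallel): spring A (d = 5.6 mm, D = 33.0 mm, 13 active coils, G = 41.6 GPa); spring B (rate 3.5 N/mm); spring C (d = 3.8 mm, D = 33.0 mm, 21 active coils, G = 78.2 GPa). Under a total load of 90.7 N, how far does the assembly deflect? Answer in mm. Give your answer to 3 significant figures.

k_A = Gd⁴/(8D³N_a) = (41.6×10³)(5.6⁴)/(8·33.0³·13) = 10.946 N/mm
k_C = Gd⁴/(8D³N_a) = (78.2×10³)(3.8⁴)/(8·33.0³·21) = 2.7008 N/mm
Parallel: k_eq = 10.946 + 3.5 + 2.7008 = 17.147 N/mm
δ = F/k_eq = 90.7/17.147 = 5.2895 mm

5.29 mm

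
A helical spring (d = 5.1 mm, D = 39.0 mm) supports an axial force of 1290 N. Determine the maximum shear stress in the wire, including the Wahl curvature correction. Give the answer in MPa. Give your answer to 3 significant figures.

Spring index C = D/d = 39.0/5.1 = 7.6471
K_W = (4C−1)/(4C−4) + 0.615/C = 29.588/26.588 + 0.0804 = 1.1933
τ₀ = 8FD/(πd³) = 8·1290·39.0/(π·5.1³) = 402480/416.74 = 965.79 MPa
τ_max = K·τ₀ = 1.1933 × 965.79 = 1152.4 MPa

1150 MPa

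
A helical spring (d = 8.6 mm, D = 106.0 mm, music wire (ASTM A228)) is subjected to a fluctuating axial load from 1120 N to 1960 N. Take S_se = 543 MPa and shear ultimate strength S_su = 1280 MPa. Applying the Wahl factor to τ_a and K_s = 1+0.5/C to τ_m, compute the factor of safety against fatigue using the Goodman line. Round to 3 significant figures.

C = D/d = 106.0/8.6 = 12.3256; K_W = (4C−1)/(4C−4)+0.615/C = 1.1161; K_s = 1+0.5/C = 1.0406
F_a = (F_max−F_min)/2 = 420 N; F_m = (F_max+F_min)/2 = 1540 N
τ_a = K_W·8F_aD/(πd³) = 1.1161 × 178.24 = 198.93 MPa
τ_m = K_s·8F_mD/(πd³) = 1.0406 × 653.54 = 680.05 MPa
Goodman: 1/n_f = τ_a/S_se + τ_m/S_su = 198.93/543 + 680.05/1280 = 0.36636 + 0.53129 = 0.89765
n_f = 1/0.89765 = 1.114

1.11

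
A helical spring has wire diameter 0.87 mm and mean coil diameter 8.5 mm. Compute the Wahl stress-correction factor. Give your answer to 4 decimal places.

1.1485

C = D/d = 8.5/0.87 = 9.7701
K_W = (4C−1)/(4C−4) + 0.615/C = 38.080/35.080 + 0.0629 = 1.1485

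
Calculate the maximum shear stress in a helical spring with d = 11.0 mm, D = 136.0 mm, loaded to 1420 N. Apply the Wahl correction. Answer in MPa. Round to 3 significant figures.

412 MPa

Spring index C = D/d = 136.0/11.0 = 12.3636
K_W = (4C−1)/(4C−4) + 0.615/C = 48.455/45.455 + 0.0497 = 1.1157
τ₀ = 8FD/(πd³) = 8·1420·136.0/(π·11.0³) = 1.54496e+06/4181.5 = 369.48 MPa
τ_max = K·τ₀ = 1.1157 × 369.48 = 412.24 MPa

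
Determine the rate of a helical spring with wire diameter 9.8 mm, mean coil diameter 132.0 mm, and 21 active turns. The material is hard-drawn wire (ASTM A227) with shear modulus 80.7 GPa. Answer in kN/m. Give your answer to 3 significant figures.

1.93 kN/m

k = Gd⁴/(8D³N_a) = (80.7×10³ × 9.8⁴) / (8 × 132.0³ × 21)
  = 7.44351e+08 / 3.86395e+08 = 1.9264 N/mm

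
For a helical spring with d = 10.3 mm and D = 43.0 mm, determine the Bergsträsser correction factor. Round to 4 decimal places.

C = D/d = 43.0/10.3 = 4.1748
K_B = (4C+2)/(4C−3) = 18.699/13.699 = 1.3650

1.3650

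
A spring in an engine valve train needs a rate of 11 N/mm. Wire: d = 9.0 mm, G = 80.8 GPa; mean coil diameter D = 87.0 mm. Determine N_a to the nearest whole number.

N_a = Gd⁴/(8D³k) = (80.8×10³ × 9.0⁴)/(8 × 87.0³ × 11)
    = 5.30129e+08 / 5.79483e+07 = 9.148 → 9 coils

9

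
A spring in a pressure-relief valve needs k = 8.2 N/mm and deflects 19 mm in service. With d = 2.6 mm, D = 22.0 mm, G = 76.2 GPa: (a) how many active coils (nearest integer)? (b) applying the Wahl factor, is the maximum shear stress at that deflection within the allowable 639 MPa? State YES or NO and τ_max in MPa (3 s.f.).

(a) 5 coils; (b) YES, τ_max = 581 MPa

N_a = Gd⁴/(8D³k) = (76.2×10³)(2.6⁴)/(8·22.0³·8.2) = 4.985 → N_a = 5
Actual rate k = Gd⁴/(8D³·5) = 8.1756 N/mm
Working load F = kδ = 8.1756·19 = 155.34 N
C = 22.0/2.6 = 8.4615; K_W = (4C−1)/(4C−4)+0.615/C = 1.1732
τ_max = K_W·8FD/(πd³) = 1.1732·495.13 = 580.88 MPa
τ_max ≤ 639 MPa → acceptable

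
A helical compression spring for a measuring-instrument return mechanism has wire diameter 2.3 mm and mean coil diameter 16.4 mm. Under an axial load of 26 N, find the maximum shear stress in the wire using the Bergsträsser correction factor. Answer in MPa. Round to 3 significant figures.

Spring index C = D/d = 16.4/2.3 = 7.1304
K_B = (4C+2)/(4C−3) = 30.522/25.522 = 1.1959
τ₀ = 8FD/(πd³) = 8·26·16.4/(π·2.3³) = 3411.2/38.224 = 89.243 MPa
τ_max = K·τ₀ = 1.1959 × 89.243 = 106.73 MPa

107 MPa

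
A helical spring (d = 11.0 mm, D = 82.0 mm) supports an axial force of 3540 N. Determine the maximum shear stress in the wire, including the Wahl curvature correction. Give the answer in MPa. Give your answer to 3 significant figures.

Spring index C = D/d = 82.0/11.0 = 7.4545
K_W = (4C−1)/(4C−4) + 0.615/C = 28.818/25.818 + 0.0825 = 1.1987
τ₀ = 8FD/(πd³) = 8·3540·82.0/(π·11.0³) = 2.32224e+06/4181.5 = 555.37 MPa
τ_max = K·τ₀ = 1.1987 × 555.37 = 665.72 MPa

666 MPa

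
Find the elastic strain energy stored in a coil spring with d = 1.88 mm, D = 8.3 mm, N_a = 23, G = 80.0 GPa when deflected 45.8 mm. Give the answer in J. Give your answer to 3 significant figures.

k = Gd⁴/(8D³N_a) = (80.0×10³)(1.88⁴)/(8·8.3³·23) = 9.4988 N/mm
U = ½kδ² = 0.5 × 9.4988 × 45.8² = 9962.5 N·mm = 9.9625 J

9.96 J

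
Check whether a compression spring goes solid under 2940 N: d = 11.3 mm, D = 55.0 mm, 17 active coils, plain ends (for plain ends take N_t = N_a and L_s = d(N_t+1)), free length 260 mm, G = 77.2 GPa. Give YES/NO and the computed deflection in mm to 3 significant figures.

k = Gd⁴/(8D³N_a) = (77.2×10³)(11.3⁴)/(8·55.0³·17) = 55.629 N/mm
N_t = 17; L_s = 11.3·18 = 203.4 mm; δ_solid = L₀ − L_s = 260 − 203.4 = 56.6 mm
δ = F/k = 2940/55.629 = 52.85 mm
δ < δ_solid → spring does not go solid

NO, δ = 52.8 mm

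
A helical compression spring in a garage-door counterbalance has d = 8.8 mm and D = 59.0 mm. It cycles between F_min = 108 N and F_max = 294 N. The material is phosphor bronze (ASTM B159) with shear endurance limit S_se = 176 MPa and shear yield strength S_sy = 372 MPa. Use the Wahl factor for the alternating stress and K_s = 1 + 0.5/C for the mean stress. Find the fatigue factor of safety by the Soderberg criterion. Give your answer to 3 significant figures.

3.70

C = D/d = 59.0/8.8 = 6.7045; K_W = (4C−1)/(4C−4)+0.615/C = 1.2232; K_s = 1+0.5/C = 1.0746
F_a = (F_max−F_min)/2 = 93 N; F_m = (F_max+F_min)/2 = 201 N
τ_a = K_W·8F_aD/(πd³) = 1.2232 × 20.503 = 25.08 MPa
τ_m = K_s·8F_mD/(πd³) = 1.0746 × 44.314 = 47.619 MPa
Soderberg: 1/n_f = τ_a/S_se + τ_m/S_sy = 25.08/176 + 47.619/372 = 0.14250 + 0.12801 = 0.27051
n_f = 1/0.27051 = 3.697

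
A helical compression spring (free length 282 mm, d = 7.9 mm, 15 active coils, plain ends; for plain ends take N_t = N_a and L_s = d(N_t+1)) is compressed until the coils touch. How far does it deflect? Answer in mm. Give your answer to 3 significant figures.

156 mm

N_t = 15; L_s = 7.9·16 = 126.4 mm
δ_solid = L₀ − L_s = 282 − 126.4 = 155.6 mm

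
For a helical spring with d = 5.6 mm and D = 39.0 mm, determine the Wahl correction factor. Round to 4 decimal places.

1.2141

C = D/d = 39.0/5.6 = 6.9643
K_W = (4C−1)/(4C−4) + 0.615/C = 26.857/23.857 + 0.0883 = 1.2141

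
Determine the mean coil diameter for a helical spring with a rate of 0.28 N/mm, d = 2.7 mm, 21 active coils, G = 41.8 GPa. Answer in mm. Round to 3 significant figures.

D = (Gd⁴/(8N_a·k))^(1/3) = (41.8×10³·2.7⁴/(8·21·0.28))^(1/3)
  = (47224.1)^(1/3) = 36.1455 mm

36.1 mm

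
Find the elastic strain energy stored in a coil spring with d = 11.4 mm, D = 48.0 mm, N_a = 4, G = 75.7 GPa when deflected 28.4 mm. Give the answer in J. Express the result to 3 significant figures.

146 J

k = Gd⁴/(8D³N_a) = (75.7×10³)(11.4⁴)/(8·48.0³·4) = 361.28 N/mm
U = ½kδ² = 0.5 × 361.28 × 28.4² = 1.457e+05 N·mm = 145.7 J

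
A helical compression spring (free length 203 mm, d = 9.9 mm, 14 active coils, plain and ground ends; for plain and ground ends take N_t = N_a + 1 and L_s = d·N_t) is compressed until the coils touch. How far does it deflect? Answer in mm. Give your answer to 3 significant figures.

N_t = 15; L_s = 9.9·15 = 148.5 mm
δ_solid = L₀ − L_s = 203 − 148.5 = 54.5 mm

54.5 mm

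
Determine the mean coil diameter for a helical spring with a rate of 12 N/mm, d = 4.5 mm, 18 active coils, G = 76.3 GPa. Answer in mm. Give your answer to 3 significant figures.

D = (Gd⁴/(8N_a·k))^(1/3) = (76.3×10³·4.5⁴/(8·18·12))^(1/3)
  = (18106.3)^(1/3) = 26.2589 mm

26.3 mm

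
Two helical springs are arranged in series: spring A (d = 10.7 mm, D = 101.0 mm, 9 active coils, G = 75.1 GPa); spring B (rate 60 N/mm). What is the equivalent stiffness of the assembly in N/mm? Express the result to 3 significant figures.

k_A = Gd⁴/(8D³N_a) = (75.1×10³)(10.7⁴)/(8·101.0³·9) = 13.27 N/mm
Series: 1/k_eq = 1/13.27 + 1/60 = 0.092023; k_eq = 10.867 N/mm

10.9 N/mm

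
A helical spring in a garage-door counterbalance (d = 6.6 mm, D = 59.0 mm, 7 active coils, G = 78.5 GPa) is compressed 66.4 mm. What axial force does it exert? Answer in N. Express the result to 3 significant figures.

k = Gd⁴/(8D³N_a) = (78.5×10³)(6.6⁴)/(8·59.0³·7) = 12.951 N/mm
F = k·δ = 12.951 × 66.4 = 859.94 N

860 N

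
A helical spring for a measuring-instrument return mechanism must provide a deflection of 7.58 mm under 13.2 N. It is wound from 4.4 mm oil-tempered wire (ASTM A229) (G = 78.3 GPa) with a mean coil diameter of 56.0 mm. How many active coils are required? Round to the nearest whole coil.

12

Required rate k = F/δ = 13.2/7.58 = 1.7414 N/mm
N_a = Gd⁴/(8D³k) = (78.3×10³ × 4.4⁴)/(8 × 56.0³ × 1.7414)
    = 2.93476e+07 / 2.44658e+06 = 12 → 12 coils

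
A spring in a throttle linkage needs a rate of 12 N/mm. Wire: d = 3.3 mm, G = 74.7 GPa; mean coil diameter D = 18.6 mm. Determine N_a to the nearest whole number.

N_a = Gd⁴/(8D³k) = (74.7×10³ × 3.3⁴)/(8 × 18.6³ × 12)
    = 8.85883e+06 / 617746 = 14.34 → 14 coils

14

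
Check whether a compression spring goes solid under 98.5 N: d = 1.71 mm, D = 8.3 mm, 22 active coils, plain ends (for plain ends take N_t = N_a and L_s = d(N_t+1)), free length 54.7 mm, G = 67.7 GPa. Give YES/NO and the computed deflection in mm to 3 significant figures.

k = Gd⁴/(8D³N_a) = (67.7×10³)(1.71⁴)/(8·8.3³·22) = 5.7521 N/mm
N_t = 22; L_s = 1.71·23 = 39.33 mm; δ_solid = L₀ − L_s = 54.7 − 39.33 = 15.37 mm
δ = F/k = 98.5/5.7521 = 17.124 mm
δ ≥ δ_solid → spring goes solid

YES, δ = 17.1 mm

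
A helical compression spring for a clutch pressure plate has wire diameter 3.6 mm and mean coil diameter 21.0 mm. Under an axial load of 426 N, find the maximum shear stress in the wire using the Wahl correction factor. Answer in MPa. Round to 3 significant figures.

Spring index C = D/d = 21.0/3.6 = 5.8333
K_W = (4C−1)/(4C−4) + 0.615/C = 22.333/19.333 + 0.1054 = 1.2606
τ₀ = 8FD/(πd³) = 8·426·21.0/(π·3.6³) = 71568/146.57 = 488.27 MPa
τ_max = K·τ₀ = 1.2606 × 488.27 = 615.52 MPa

616 MPa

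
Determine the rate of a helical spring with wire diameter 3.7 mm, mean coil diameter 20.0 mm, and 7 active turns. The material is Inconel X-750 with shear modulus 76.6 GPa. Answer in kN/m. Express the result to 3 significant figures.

32.0 kN/m

k = Gd⁴/(8D³N_a) = (76.6×10³ × 3.7⁴) / (8 × 20.0³ × 7)
  = 1.43561e+07 / 448000 = 32.045 N/mm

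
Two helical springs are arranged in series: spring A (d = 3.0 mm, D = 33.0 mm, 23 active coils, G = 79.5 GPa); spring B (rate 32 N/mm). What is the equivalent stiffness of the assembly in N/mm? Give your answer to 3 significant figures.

0.945 N/mm

k_A = Gd⁴/(8D³N_a) = (79.5×10³)(3.0⁴)/(8·33.0³·23) = 0.97385 N/mm
Series: 1/k_eq = 1/0.97385 + 1/32 = 1.0581; k_eq = 0.94509 N/mm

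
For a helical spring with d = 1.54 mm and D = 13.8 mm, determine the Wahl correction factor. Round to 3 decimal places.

C = D/d = 13.8/1.54 = 8.9610
K_W = (4C−1)/(4C−4) + 0.615/C = 34.844/31.844 + 0.0686 = 1.1628

1.163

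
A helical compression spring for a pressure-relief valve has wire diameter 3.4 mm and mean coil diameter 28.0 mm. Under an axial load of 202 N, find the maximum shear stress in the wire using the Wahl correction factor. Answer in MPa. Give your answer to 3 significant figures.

Spring index C = D/d = 28.0/3.4 = 8.2353
K_W = (4C−1)/(4C−4) + 0.615/C = 31.941/28.941 + 0.0747 = 1.1783
τ₀ = 8FD/(πd³) = 8·202·28.0/(π·3.4³) = 45248/123.48 = 366.45 MPa
τ_max = K·τ₀ = 1.1783 × 366.45 = 431.8 MPa

432 MPa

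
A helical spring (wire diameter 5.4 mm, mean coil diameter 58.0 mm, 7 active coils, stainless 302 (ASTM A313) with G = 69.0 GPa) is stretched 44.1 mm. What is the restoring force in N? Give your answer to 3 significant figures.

k = Gd⁴/(8D³N_a) = (69.0×10³)(5.4⁴)/(8·58.0³·7) = 5.3697 N/mm
F = k·δ = 5.3697 × 44.1 = 236.8 N

237 N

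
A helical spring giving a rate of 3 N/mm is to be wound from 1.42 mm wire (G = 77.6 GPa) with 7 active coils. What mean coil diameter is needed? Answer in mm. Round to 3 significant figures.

D = (Gd⁴/(8N_a·k))^(1/3) = (77.6×10³·1.42⁴/(8·7·3))^(1/3)
  = (1878.04)^(1/3) = 12.3377 mm

12.3 mm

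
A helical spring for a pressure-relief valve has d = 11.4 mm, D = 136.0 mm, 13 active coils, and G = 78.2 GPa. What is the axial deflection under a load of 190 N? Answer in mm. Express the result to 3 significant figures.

k = Gd⁴/(8D³N_a) = (78.2×10³)(11.4⁴)/(8·136.0³·13) = 5.0487 N/mm
δ = F/k = 190 / 5.0487 = 37.634 mm

37.6 mm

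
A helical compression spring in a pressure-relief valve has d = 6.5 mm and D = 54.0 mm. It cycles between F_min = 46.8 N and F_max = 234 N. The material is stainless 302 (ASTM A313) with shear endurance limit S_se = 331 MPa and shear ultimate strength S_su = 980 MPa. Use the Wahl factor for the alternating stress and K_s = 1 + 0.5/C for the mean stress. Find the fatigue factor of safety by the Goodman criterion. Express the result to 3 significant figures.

4.12

C = D/d = 54.0/6.5 = 8.3077; K_W = (4C−1)/(4C−4)+0.615/C = 1.1767; K_s = 1+0.5/C = 1.0602
F_a = (F_max−F_min)/2 = 93.6 N; F_m = (F_max+F_min)/2 = 140.4 N
τ_a = K_W·8F_aD/(πd³) = 1.1767 × 46.867 = 55.147 MPa
τ_m = K_s·8F_mD/(πd³) = 1.0602 × 70.301 = 74.532 MPa
Goodman: 1/n_f = τ_a/S_se + τ_m/S_su = 55.147/331 + 74.532/980 = 0.16661 + 0.07605 = 0.24266
n_f = 1/0.24266 = 4.121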